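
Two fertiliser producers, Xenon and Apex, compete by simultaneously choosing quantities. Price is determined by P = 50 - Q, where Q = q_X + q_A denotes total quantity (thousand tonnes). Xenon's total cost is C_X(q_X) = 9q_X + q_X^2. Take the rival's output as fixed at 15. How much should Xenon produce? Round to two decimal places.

6.50

With the rival's output fixed at 15, Xenon's profit is π_X = (50 - 15 - q_X)q_X - (9q_X + q_X²) = (35 - q_X)q_X - (9q_X + q_X²).
∂π_X/∂q_X = 26 - 4q_X = 0, so q_X = 13/2.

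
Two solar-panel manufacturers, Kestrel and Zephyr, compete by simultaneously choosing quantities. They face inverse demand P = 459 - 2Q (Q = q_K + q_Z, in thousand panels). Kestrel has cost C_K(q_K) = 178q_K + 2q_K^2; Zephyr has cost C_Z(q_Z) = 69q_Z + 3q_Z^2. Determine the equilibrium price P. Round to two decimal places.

Kestrel's profit: π_K = (459 - 2Q)q_K - (178q_K + 2q_K²). Setting ∂π_K/∂q_K = 0: 281 - 8q_K - 2(q_Z) = 0.
Zephyr's first-order condition: 390 - 10q_Z - 2(q_K) = 0.
Best responses: q_K = (281 - 2q_Z)/8, q_Z = (390 - 2q_K)/10.
Substituting one into the other gives q_K = 1015/38 and q_Z = 1279/38.
Total output Q = 1147/19, so price P = 459 - 2·(1147/19) = 338.2632.

338.26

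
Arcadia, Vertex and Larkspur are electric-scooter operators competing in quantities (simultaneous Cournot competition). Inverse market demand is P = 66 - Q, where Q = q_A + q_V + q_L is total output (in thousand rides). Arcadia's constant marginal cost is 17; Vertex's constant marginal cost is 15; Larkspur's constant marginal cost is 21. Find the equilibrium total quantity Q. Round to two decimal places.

36.25

Arcadia's profit: π_A = (66 - Q)q_A - (17q_A). Setting ∂π_A/∂q_A = 0: 49 - 2q_A - (q_V + q_L) = 0.
Vertex's profit: π_V = (66 - Q)q_V - (15q_V). Setting ∂π_V/∂q_V = 0: 51 - 2q_V - (q_A + q_L) = 0.
Larkspur's first-order condition: 45 - 2q_L - (q_A + q_V) = 0.
Adding the 3 first-order conditions: 145 − 4Q = 0, so Q = 145/4.
Back-substituting: q_A = (49 − 145/4) = 51/4, q_V = (51 − 145/4) = 59/4, q_L = (45 − 145/4) = 35/4.
Total output Q = 51/4 + 59/4 + 35/4 = 145/4.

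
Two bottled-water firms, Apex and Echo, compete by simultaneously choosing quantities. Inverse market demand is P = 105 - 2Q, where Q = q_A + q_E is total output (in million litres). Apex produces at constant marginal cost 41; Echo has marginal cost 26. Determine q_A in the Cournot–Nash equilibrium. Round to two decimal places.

Apex's profit: π_A = (105 - 2Q)q_A - (41q_A). Setting ∂π_A/∂q_A = 0: 64 - 4q_A - 2(q_E) = 0.
Echo's profit: π_E = (105 - 2Q)q_E - (26q_E). Setting ∂π_E/∂q_E = 0: 79 - 4q_E - 2(q_A) = 0.
Rearranging gives the reaction functions q_A = (64 - 2q_E)/4 and q_E = (79 - 2q_A)/4.
Solving the pair: q_A = 49/6, q_E = 47/3.

8.17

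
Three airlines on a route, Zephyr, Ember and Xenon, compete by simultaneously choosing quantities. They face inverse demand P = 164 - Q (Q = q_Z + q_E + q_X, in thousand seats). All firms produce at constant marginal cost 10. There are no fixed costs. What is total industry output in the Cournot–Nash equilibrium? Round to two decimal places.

Each firm earns π_i = (164 - Q)q_i - 10q_i.
First-order condition (treating rivals' output as given): 154 - 2q_i - Σ_{j≠i} q_j = 0.
By symmetry each firm produces the same amount; substituting Σ_{j≠i} q_j = 2q_i yields q_i = 154/4 = 77/2.
Total output Q = 77/2 + 77/2 + 77/2 = 231/2.

115.50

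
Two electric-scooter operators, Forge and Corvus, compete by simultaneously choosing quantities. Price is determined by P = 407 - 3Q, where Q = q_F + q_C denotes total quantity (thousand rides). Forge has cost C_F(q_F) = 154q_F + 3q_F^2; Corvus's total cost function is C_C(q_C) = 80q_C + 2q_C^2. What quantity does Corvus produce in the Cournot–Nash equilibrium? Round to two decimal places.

28.51

Forge's profit: π_F = (407 - 3Q)q_F - (154q_F + 3q_F²). Setting ∂π_F/∂q_F = 0: 253 - 12q_F - 3(q_C) = 0.
Corvus's profit: π_C = (407 - 3Q)q_C - (80q_C + 2q_C²). Setting ∂π_C/∂q_C = 0: 327 - 10q_C - 3(q_F) = 0.
So q_F = (253 - 3q_C)/12 and q_C = (327 - 3q_F)/10.
Solving the pair: q_F = 1549/111, q_C = 1055/37.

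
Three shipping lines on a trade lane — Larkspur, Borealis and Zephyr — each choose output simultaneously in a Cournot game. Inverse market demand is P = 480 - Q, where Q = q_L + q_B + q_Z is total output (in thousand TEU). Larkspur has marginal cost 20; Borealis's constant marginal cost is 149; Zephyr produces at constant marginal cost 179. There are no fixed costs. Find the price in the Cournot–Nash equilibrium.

207

Larkspur's profit: π_L = (480 - Q)q_L - (20q_L). Setting ∂π_L/∂q_L = 0: 460 - 2q_L - (q_B + q_Z) = 0.
Borealis's profit: π_B = (480 - Q)q_B - (149q_B). Setting ∂π_B/∂q_B = 0: 331 - 2q_B - (q_L + q_Z) = 0.
Zephyr's first-order condition: 301 - 2q_Z - (q_L + q_B) = 0.
Summing all 3 equations gives 1092 − 4Q = 0, hence Q = 273.
Back-substituting: q_L = (460 − 273) = 187, q_B = (331 − 273) = 58, q_Z = (301 − 273) = 28.
Total output Q = 273, so price P = 480 - 273 = 207.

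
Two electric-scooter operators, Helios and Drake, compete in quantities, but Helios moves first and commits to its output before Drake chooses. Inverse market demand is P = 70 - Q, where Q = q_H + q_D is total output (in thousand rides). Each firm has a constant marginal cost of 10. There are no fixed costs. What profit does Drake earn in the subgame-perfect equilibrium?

225

Solve by backward induction. Given q_H, the follower Drake maximises π_D = (70 - q_H - q_D)q_D - 10q_D.
∂π_D/∂q_D = 60 - q_H - 2q_D = 0 gives the reaction function q_D = (60 - q_H)/2.
The leader anticipates this reaction. Substituting into P = 70 - Q gives P = 40 - (1/2)q_H, so π_H = (40 - (1/2)q_H)q_H - 10q_H.
Leader FOC: 30 - q_H = 0, so q_H = 30.
Then q_D = (60 - 30)/2 = 15.
Price P = 70 - 45 = 25.
Drake's profit: (25 - 10)·15 = 225.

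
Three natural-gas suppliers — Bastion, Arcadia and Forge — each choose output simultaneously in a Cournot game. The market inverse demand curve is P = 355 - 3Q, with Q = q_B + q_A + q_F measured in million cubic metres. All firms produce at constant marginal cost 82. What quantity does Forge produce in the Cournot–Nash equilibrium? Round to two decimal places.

Each firm earns π_i = (355 - 3Q)q_i - 82q_i.
First-order condition (treating rivals' output as given): 273 - 6q_i - 3·Σ_{j≠i} q_j = 0.
By symmetry each firm produces the same amount; substituting Σ_{j≠i} q_j = 2q_i yields q_i = 273/12 = 91/4.

22.75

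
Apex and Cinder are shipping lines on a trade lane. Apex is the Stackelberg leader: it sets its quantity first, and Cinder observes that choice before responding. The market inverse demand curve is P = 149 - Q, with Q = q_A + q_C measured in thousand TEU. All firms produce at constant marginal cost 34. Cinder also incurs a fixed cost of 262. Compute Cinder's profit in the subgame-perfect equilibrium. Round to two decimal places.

564.56

Solve by backward induction. Given q_A, the follower Cinder maximises π_C = (149 - q_A - q_C)q_C - 34q_C.
Setting the follower's marginal profit to zero, 115 - q_A - 2q_C = 0, i.e. q_C = (115 - q_A)/2.
Apex substitutes q_C(q_A) into its own profit: π_A = q_A(149 - q_A - (115 - q_A)/2) - 34q_A = (183/2 - (1/2)q_A)q_A - 34q_A.
Leader FOC: 115/2 - q_A = 0, so q_A = 115/2.
Then q_C = (115 - 115/2)/2 = 115/4.
Price P = 149 - 345/4 = 251/4.
Cinder's profit: (251/4 - 34)·(115/4) - 262 = 564.5625.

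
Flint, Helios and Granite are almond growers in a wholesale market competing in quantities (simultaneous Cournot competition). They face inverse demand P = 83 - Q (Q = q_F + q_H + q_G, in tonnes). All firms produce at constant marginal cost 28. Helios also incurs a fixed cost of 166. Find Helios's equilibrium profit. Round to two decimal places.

A representative firm's profit is π_i = q_i(83 - Q) - 28q_i.
Setting ∂π_i/∂q_i = 0 with rivals' quantities fixed: 55 - 2q_i - Σ_{j≠i} q_j = 0.
By symmetry each firm produces the same amount; substituting Σ_{j≠i} q_j = 2q_i yields q_i = 55/4.
Price P = 83 - 165/4 = 167/4.
Helios's profit: (167/4 - 28)·(55/4) - 166 = 369/16.

23.06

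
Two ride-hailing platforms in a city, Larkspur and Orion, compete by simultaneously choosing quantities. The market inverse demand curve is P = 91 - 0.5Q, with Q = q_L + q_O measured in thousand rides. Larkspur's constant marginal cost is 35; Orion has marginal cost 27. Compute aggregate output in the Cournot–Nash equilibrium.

Larkspur's profit: π_L = (91 - 0.5Q)q_L - (35q_L). Setting ∂π_L/∂q_L = 0: 56 - q_L - (1/2)(q_O) = 0.
Orion's profit: π_O = (91 - 0.5Q)q_O - (27q_O). Setting ∂π_O/∂q_O = 0: 64 - q_O - (1/2)(q_L) = 0.
So q_L = (56 - (1/2)q_O) and q_O = (64 - (1/2)q_L).
Substituting one into the other gives q_L = 32 and q_O = 48.
Total output Q = 32 + 48 = 80.

80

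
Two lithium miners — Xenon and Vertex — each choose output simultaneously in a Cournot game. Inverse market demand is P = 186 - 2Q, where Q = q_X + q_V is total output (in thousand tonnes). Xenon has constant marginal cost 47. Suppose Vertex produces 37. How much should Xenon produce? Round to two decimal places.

With the rival's output fixed at 37, Xenon's profit is π_X = (186 - 2·37 - 2q_X)q_X - (47q_X) = (112 - 2q_X)q_X - (47q_X).
∂π_X/∂q_X = 65 - 4q_X = 0, so q_X = 65/4.

16.25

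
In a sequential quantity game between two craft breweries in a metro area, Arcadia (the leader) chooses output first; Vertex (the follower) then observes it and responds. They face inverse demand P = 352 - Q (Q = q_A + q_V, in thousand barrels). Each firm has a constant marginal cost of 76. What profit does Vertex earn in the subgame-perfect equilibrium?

4761

The follower Vertex best-responds to any q_A: π_V = (352 - Q)q_V - 76q_V.
∂π_V/∂q_V = 276 - q_A - 2q_V = 0 gives the reaction function q_V = (276 - q_A)/2.
Arcadia substitutes q_V(q_A) into its own profit: π_A = q_A(352 - q_A - (276 - q_A)/2) - 76q_A = (214 - (1/2)q_A)q_A - 76q_A.
The leader's first-order condition 138 - q_A = 0 yields q_A = 138.
Then q_V = (276 - 138)/2 = 69.
Price P = 352 - 207 = 145.
Vertex's profit: (145 - 76)·69 = 4761.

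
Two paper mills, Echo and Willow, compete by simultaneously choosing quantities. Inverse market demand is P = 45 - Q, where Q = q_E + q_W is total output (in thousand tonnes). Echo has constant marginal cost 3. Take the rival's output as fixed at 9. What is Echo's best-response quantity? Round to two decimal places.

With the rival's output fixed at 9, Echo's profit is π_E = (45 - 9 - q_E)q_E - (3q_E) = (36 - q_E)q_E - (3q_E).
∂π_E/∂q_E = 33 - 2q_E = 0, so q_E = 33/2.

16.50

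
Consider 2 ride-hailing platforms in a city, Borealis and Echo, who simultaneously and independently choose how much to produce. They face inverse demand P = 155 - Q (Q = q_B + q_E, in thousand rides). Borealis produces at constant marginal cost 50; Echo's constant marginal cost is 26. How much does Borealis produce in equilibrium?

27

Borealis's profit: π_B = (155 - Q)q_B - (50q_B). Setting ∂π_B/∂q_B = 0: 105 - 2q_B - (q_E) = 0.
Echo's profit: π_E = (155 - Q)q_E - (26q_E). Setting ∂π_E/∂q_E = 0: 129 - 2q_E - (q_B) = 0.
Rearranging gives the reaction functions q_B = (105 - q_E)/2 and q_E = (129 - q_B)/2.
Solving the pair: q_B = 27, q_E = 51.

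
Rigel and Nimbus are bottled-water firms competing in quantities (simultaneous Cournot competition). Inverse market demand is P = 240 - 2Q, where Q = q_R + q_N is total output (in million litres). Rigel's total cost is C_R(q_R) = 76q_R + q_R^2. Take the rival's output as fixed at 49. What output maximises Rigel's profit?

11

With the rival's output fixed at 49, Rigel's profit is π_R = (240 - 2·49 - 2q_R)q_R - (76q_R + q_R²) = (142 - 2q_R)q_R - (76q_R + q_R²).
∂π_R/∂q_R = 66 - 6q_R = 0, so q_R = 11.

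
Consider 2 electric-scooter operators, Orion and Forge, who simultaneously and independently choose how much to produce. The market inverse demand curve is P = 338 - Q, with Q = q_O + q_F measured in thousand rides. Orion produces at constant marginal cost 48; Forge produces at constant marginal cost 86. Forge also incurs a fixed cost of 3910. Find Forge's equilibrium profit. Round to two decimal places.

Orion's profit: π_O = (338 - Q)q_O - (48q_O). Setting ∂π_O/∂q_O = 0: 290 - 2q_O - (q_F) = 0.
Forge's profit: π_F = (338 - Q)q_F - (86q_F). Setting ∂π_F/∂q_F = 0: 252 - 2q_F - (q_O) = 0.
Rearranging gives the reaction functions q_O = (290 - q_F)/2 and q_F = (252 - q_O)/2.
Solving the pair: q_O = 328/3, q_F = 214/3.
Price P = 338 - 542/3 = 472/3.
Forge's profit: (472/3 - 86)·(214/3) - 3910 = 1178.4444.

1178.44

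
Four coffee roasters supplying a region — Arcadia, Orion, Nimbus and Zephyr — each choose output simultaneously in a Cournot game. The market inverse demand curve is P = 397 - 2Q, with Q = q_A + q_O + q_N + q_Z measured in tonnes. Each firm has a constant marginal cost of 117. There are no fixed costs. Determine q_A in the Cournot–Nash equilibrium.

28

A representative firm's profit is π_i = q_i(397 - 2Q) - 117q_i.
Setting ∂π_i/∂q_i = 0 with rivals' quantities fixed: 280 - 4q_i - 2·Σ_{j≠i} q_j = 0.
With identical firms every q_j equals q_i, so Σ_{j≠i} q_j = 3q_i and 280 = 10q_i, giving q_i = 28.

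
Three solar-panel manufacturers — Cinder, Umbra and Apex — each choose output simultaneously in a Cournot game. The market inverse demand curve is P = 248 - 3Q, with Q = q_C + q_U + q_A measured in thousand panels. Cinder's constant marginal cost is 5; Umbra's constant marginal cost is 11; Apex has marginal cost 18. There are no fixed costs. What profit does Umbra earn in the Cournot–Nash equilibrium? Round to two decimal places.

1180.08

Cinder's profit: π_C = (248 - 3Q)q_C - (5q_C). Setting ∂π_C/∂q_C = 0: 243 - 6q_C - 3(q_U + q_A) = 0.
Umbra's profit: π_U = (248 - 3Q)q_U - (11q_U). Setting ∂π_U/∂q_U = 0: 237 - 6q_U - 3(q_C + q_A) = 0.
Apex's profit: π_A = (248 - 3Q)q_A - (18q_A). Setting ∂π_A/∂q_A = 0: 230 - 6q_A - 3(q_C + q_U) = 0.
Adding the 3 first-order conditions: 710 − 12Q = 0, so Q = 355/6.
Back-substituting: q_C = (243 − 355/2)/3 = 131/6, q_U = (237 − 355/2)/3 = 119/6, q_A = (230 − 355/2)/3 = 35/2.
Price P = 248 - 3·(355/6) = 141/2.
Umbra's profit: (141/2 - 11)·(119/6) = 1180.0833.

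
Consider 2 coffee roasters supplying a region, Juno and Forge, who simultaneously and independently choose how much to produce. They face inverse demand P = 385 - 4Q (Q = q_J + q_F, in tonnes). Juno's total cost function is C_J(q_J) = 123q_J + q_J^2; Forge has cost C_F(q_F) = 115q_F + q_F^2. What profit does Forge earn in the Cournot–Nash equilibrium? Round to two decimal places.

Juno's profit: π_J = (385 - 4Q)q_J - (123q_J + q_J²). Setting ∂π_J/∂q_J = 0: 262 - 10q_J - 4(q_F) = 0.
Forge's first-order condition: 270 - 10q_F - 4(q_J) = 0.
So q_J = (262 - 4q_F)/10 and q_F = (270 - 4q_J)/10.
Solving the pair: q_J = 55/3, q_F = 59/3.
Price P = 385 - 4·38 = 233.
Forge's profit: 233·(59/3) - 115·(59/3) - (59/3)² = 1933.8889.

1933.89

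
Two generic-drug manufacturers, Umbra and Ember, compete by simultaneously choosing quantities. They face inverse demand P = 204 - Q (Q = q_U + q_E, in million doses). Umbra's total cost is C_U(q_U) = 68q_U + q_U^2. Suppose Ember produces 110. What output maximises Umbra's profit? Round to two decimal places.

6.50

With the rival's output fixed at 110, Umbra's profit is π_U = (204 - 110 - q_U)q_U - (68q_U + q_U²) = (94 - q_U)q_U - (68q_U + q_U²).
∂π_U/∂q_U = 26 - 4q_U = 0, so q_U = 13/2.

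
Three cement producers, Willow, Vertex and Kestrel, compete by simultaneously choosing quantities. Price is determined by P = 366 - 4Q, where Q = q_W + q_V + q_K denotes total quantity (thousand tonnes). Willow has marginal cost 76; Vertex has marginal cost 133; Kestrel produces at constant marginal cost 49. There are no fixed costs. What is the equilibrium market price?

Willow's profit: π_W = (366 - 4Q)q_W - (76q_W). Setting ∂π_W/∂q_W = 0: 290 - 8q_W - 4(q_V + q_K) = 0.
Vertex's first-order condition: 233 - 8q_V - 4(q_W + q_K) = 0.
Kestrel's first-order condition: 317 - 8q_K - 4(q_W + q_V) = 0.
Summing all 3 equations gives 840 − 16Q = 0, hence Q = 105/2.
Back-substituting: q_W = (290 − 210)/4 = 20, q_V = (233 − 210)/4 = 23/4, q_K = (317 − 210)/4 = 107/4.
Total output Q = 105/2, so price P = 366 - 4·(105/2) = 156.

156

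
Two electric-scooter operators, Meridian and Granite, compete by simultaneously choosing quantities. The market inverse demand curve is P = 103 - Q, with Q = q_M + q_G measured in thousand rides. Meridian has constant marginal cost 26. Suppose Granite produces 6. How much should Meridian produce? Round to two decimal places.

With the rival's output fixed at 6, Meridian's profit is π_M = (103 - 6 - q_M)q_M - (26q_M) = (97 - q_M)q_M - (26q_M).
∂π_M/∂q_M = 71 - 2q_M = 0, so q_M = 71/2.

35.50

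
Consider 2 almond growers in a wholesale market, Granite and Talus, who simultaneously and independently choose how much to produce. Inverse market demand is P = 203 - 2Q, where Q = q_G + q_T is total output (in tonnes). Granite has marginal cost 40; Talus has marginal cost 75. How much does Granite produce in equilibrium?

33

Granite's profit: π_G = (203 - 2Q)q_G - (40q_G). Setting ∂π_G/∂q_G = 0: 163 - 4q_G - 2(q_T) = 0.
Talus's first-order condition: 128 - 4q_T - 2(q_G) = 0.
So q_G = (163 - 2q_T)/4 and q_T = (128 - 2q_G)/4.
Substituting one into the other gives q_G = 33 and q_T = 31/2.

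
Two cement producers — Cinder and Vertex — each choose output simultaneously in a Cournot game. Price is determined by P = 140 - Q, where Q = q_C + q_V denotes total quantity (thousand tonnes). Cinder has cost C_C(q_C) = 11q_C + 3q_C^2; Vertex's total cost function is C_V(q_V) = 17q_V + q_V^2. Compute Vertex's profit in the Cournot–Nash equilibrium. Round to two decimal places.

1521.38

Cinder's profit: π_C = (140 - Q)q_C - (11q_C + 3q_C²). Setting ∂π_C/∂q_C = 0: 129 - 8q_C - (q_V) = 0.
Vertex's first-order condition: 123 - 4q_V - (q_C) = 0.
Best responses: q_C = (129 - q_V)/8, q_V = (123 - q_C)/4.
Substituting one into the other gives q_C = 393/31 and q_V = 855/31.
Price P = 140 - 1248/31 = 99.7419.
Vertex's profit: 99.7419·(855/31) - 17·(855/31) - (855/31)² = 1521.3840.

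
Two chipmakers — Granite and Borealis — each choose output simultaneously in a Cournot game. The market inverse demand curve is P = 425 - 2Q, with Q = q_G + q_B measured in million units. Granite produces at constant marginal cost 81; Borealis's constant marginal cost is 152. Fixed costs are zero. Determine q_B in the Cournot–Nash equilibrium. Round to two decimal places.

Granite's profit: π_G = (425 - 2Q)q_G - (81q_G). Setting ∂π_G/∂q_G = 0: 344 - 4q_G - 2(q_B) = 0.
Borealis's profit: π_B = (425 - 2Q)q_B - (152q_B). Setting ∂π_B/∂q_B = 0: 273 - 4q_B - 2(q_G) = 0.
Best responses: q_G = (344 - 2q_B)/4, q_B = (273 - 2q_G)/4.
Substituting one into the other gives q_G = 415/6 and q_B = 101/3.

33.67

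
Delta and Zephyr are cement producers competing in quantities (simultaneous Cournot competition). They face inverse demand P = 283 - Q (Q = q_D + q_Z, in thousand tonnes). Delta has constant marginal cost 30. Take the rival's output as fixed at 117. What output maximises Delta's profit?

With the rival's output fixed at 117, Delta's profit is π_D = (283 - 117 - q_D)q_D - (30q_D) = (166 - q_D)q_D - (30q_D).
∂π_D/∂q_D = 136 - 2q_D = 0, so q_D = 68.

68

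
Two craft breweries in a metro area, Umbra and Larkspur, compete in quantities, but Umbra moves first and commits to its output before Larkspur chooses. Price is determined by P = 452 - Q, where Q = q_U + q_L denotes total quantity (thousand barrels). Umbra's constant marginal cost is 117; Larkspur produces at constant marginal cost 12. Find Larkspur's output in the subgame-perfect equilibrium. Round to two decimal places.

162.50

Solve by backward induction. Given q_U, the follower Larkspur maximises π_L = (452 - q_U - q_L)q_L - 12q_L.
Follower FOC: 440 - q_U - 2q_L = 0, so q_L(q_U) = (440 - q_U)/2.
The leader anticipates this reaction. Substituting into P = 452 - Q gives P = 232 - (1/2)q_U, so π_U = (232 - (1/2)q_U)q_U - 117q_U.
The leader's first-order condition 115 - q_U = 0 yields q_U = 115.
Then q_L = (440 - 115)/2 = 325/2.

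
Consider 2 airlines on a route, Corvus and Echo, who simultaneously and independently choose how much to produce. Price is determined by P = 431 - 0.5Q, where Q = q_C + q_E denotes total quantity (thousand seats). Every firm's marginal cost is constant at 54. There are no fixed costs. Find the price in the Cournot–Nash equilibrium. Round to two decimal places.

179.67

Each firm earns π_i = (431 - 0.5Q)q_i - 54q_i.
First-order condition (treating rivals' output as given): 377 - q_i - (1/2)q_j = 0.
With identical firms every q_j equals q_i, so q_j = q_i and 377 = (3/2)q_i, giving q_i = 754/3.
Total output Q = 1508/3, so price P = 431 - (1/2)·(1508/3) = 539/3.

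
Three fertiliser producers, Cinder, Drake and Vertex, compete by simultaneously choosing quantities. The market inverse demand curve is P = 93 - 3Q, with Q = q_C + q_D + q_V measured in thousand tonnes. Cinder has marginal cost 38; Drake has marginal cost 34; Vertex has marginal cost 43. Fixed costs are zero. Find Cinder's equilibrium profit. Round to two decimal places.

65.33

Cinder's profit: π_C = (93 - 3Q)q_C - (38q_C). Setting ∂π_C/∂q_C = 0: 55 - 6q_C - 3(q_D + q_V) = 0.
Drake's profit: π_D = (93 - 3Q)q_D - (34q_D). Setting ∂π_D/∂q_D = 0: 59 - 6q_D - 3(q_C + q_V) = 0.
Vertex's profit: π_V = (93 - 3Q)q_V - (43q_V). Setting ∂π_V/∂q_V = 0: 50 - 6q_V - 3(q_C + q_D) = 0.
Summing all 3 equations gives 164 − 12Q = 0, hence Q = 41/3.
Back-substituting: q_C = (55 − 41)/3 = 14/3, q_D = (59 − 41)/3 = 6, q_V = (50 − 41)/3 = 3.
Price P = 93 - 3·(41/3) = 52.
Cinder's profit: (52 - 38)·(14/3) = 196/3.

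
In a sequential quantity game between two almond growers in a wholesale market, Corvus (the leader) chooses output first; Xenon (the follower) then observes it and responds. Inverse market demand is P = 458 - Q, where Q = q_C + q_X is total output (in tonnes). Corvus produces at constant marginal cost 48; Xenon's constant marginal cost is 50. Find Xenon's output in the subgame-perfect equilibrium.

101

The follower Xenon best-responds to any q_C: π_X = (458 - Q)q_X - 50q_X.
∂π_X/∂q_X = 408 - q_C - 2q_X = 0 gives the reaction function q_X = (408 - q_C)/2.
The leader anticipates this reaction. Substituting into P = 458 - Q gives P = 254 - (1/2)q_C, so π_C = (254 - (1/2)q_C)q_C - 48q_C.
Leader FOC: 206 - q_C = 0, so q_C = 206.
Then q_X = (408 - 206)/2 = 101.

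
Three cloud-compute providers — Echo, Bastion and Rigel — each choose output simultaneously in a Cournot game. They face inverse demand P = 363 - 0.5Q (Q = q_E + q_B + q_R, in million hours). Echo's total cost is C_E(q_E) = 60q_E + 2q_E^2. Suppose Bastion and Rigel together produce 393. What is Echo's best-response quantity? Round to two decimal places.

With rivals' combined output fixed at 393, Echo's profit is π_E = (363 - (1/2)·393 - (1/2)q_E)q_E - (60q_E + 2q_E²) = (333/2 - (1/2)q_E)q_E - (60q_E + 2q_E²).
∂π_E/∂q_E = 213/2 - 5q_E = 0, so q_E = 213/10.

21.30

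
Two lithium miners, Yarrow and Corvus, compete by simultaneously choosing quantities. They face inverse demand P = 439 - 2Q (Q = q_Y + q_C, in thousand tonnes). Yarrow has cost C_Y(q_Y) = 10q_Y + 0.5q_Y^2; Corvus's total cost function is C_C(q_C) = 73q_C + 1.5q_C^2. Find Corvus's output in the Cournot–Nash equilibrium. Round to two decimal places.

31.35

Yarrow's profit: π_Y = (439 - 2Q)q_Y - (10q_Y + (1/2)q_Y²). Setting ∂π_Y/∂q_Y = 0: 429 - 5q_Y - 2(q_C) = 0.
Corvus's profit: π_C = (439 - 2Q)q_C - (73q_C + (3/2)q_C²). Setting ∂π_C/∂q_C = 0: 366 - 7q_C - 2(q_Y) = 0.
Rearranging gives the reaction functions q_Y = (429 - 2q_C)/5 and q_C = (366 - 2q_Y)/7.
Substituting one into the other gives q_Y = 73.2581 and q_C = 972/31.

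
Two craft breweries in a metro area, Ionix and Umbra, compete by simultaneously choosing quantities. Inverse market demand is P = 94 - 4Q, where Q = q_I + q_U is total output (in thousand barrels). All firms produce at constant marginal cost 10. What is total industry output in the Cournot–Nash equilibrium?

14

Each firm earns π_i = (94 - 4Q)q_i - 10q_i.
First-order condition (treating rivals' output as given): 84 - 8q_i - 4q_j = 0.
With identical firms every q_j equals q_i, so q_j = q_i and 84 = 12q_i, giving q_i = 7.
Total output Q = 7 + 7 = 14.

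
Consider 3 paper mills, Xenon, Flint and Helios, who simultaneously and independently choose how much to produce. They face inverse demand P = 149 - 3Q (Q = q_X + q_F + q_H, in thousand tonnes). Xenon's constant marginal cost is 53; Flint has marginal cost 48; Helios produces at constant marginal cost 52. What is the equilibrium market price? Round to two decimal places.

Xenon's profit: π_X = (149 - 3Q)q_X - (53q_X). Setting ∂π_X/∂q_X = 0: 96 - 6q_X - 3(q_F + q_H) = 0.
Flint's profit: π_F = (149 - 3Q)q_F - (48q_F). Setting ∂π_F/∂q_F = 0: 101 - 6q_F - 3(q_X + q_H) = 0.
Helios's first-order condition: 97 - 6q_H - 3(q_X + q_F) = 0.
Adding the 3 conditions: 294 − 6Q − 6Q = 0, i.e. Q = 49/2.
Back-substituting: q_X = (96 − 147/2)/3 = 15/2, q_F = (101 − 147/2)/3 = 55/6, q_H = (97 − 147/2)/3 = 47/6.
Total output Q = 49/2, so price P = 149 - 3·(49/2) = 151/2.

75.50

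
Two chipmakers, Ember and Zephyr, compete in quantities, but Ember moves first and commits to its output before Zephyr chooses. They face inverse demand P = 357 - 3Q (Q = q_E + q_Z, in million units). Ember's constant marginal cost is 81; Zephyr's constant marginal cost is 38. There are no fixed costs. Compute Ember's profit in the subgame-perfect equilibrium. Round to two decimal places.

2262.04

Solve by backward induction. Given q_E, the follower Zephyr maximises π_Z = (357 - 3q_E - 3q_Z)q_Z - 38q_Z.
Setting the follower's marginal profit to zero, 319 - 3q_E - 6q_Z = 0, i.e. q_Z = (319 - 3q_E)/6.
Ember substitutes q_Z(q_E) into its own profit: π_E = q_E(357 - 3q_E - (319 - 3q_E)/2) - 81q_E = (395/2 - (3/2)q_E)q_E - 81q_E.
Maximising: ∂π_E/∂q_E = 233/2 - 3q_E = 0, giving q_E = 233/6.
Then q_Z = (319 - 3·(233/6))/6 = 135/4.
Price P = 357 - 3·(871/12) = 557/4.
Ember's profit: (557/4 - 81)·(233/6) = 2262.0417.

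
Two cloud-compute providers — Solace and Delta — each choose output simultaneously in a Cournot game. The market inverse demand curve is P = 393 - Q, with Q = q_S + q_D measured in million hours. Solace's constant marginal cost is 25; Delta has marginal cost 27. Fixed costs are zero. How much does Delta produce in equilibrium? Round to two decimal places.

121.33

Solace's profit: π_S = (393 - Q)q_S - (25q_S). Setting ∂π_S/∂q_S = 0: 368 - 2q_S - (q_D) = 0.
Delta's profit: π_D = (393 - Q)q_D - (27q_D). Setting ∂π_D/∂q_D = 0: 366 - 2q_D - (q_S) = 0.
So q_S = (368 - q_D)/2 and q_D = (366 - q_S)/2.
Substituting one into the other gives q_S = 370/3 and q_D = 364/3.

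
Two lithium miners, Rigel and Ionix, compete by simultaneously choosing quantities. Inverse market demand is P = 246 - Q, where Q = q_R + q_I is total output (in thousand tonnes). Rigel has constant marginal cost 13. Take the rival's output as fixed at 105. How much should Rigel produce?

64

With the rival's output fixed at 105, Rigel's profit is π_R = (246 - 105 - q_R)q_R - (13q_R) = (141 - q_R)q_R - (13q_R).
∂π_R/∂q_R = 128 - 2q_R = 0, so q_R = 64.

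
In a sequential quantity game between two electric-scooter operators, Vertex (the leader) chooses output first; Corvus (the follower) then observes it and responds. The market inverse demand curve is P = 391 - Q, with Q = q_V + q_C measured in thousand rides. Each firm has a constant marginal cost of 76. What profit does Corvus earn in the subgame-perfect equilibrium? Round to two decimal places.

6201.56

Solve by backward induction. Given q_V, the follower Corvus maximises π_C = (391 - q_V - q_C)q_C - 76q_C.
Follower FOC: 315 - q_V - 2q_C = 0, so q_C(q_V) = (315 - q_V)/2.
Vertex substitutes q_C(q_V) into its own profit: π_V = q_V(391 - q_V - (315 - q_V)/2) - 76q_V = (467/2 - (1/2)q_V)q_V - 76q_V.
Maximising: ∂π_V/∂q_V = 315/2 - q_V = 0, giving q_V = 315/2.
Then q_C = (315 - 315/2)/2 = 315/4.
Price P = 391 - 945/4 = 619/4.
Corvus's profit: (619/4 - 76)·(315/4) = 6201.5625.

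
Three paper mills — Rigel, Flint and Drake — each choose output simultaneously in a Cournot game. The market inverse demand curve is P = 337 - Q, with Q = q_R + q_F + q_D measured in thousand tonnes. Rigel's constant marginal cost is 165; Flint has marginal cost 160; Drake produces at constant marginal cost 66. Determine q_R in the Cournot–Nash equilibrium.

Rigel's profit: π_R = (337 - Q)q_R - (165q_R). Setting ∂π_R/∂q_R = 0: 172 - 2q_R - (q_F + q_D) = 0.
Flint's profit: π_F = (337 - Q)q_F - (160q_F). Setting ∂π_F/∂q_F = 0: 177 - 2q_F - (q_R + q_D) = 0.
Drake's first-order condition: 271 - 2q_D - (q_R + q_F) = 0.
Adding the 3 conditions: 620 − 2Q − 2Q = 0, i.e. Q = 155.
Back-substituting: q_R = (172 − 155) = 17, q_F = (177 − 155) = 22, q_D = (271 − 155) = 116.

17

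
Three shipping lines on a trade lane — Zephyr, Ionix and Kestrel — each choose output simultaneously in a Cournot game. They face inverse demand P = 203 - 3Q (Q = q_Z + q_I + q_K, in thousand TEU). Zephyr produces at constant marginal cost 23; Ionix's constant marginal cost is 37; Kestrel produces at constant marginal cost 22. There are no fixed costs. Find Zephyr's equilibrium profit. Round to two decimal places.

776.02

Zephyr's profit: π_Z = (203 - 3Q)q_Z - (23q_Z). Setting ∂π_Z/∂q_Z = 0: 180 - 6q_Z - 3(q_I + q_K) = 0.
Ionix's profit: π_I = (203 - 3Q)q_I - (37q_I). Setting ∂π_I/∂q_I = 0: 166 - 6q_I - 3(q_Z + q_K) = 0.
Kestrel's first-order condition: 181 - 6q_K - 3(q_Z + q_I) = 0.
Adding the 3 conditions: 527 − 6Q − 6Q = 0, i.e. Q = 527/12.
Back-substituting: q_Z = (180 − 527/4)/3 = 193/12, q_I = (166 − 527/4)/3 = 137/12, q_K = (181 − 527/4)/3 = 197/12.
Price P = 203 - 3·(527/12) = 285/4.
Zephyr's profit: (285/4 - 23)·(193/12) = 776.0208.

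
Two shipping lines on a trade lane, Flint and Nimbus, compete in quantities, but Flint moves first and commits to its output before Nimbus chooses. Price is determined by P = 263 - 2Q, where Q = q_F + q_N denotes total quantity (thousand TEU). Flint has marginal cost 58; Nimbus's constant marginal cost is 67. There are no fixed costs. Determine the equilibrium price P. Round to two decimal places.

111.50

The follower Nimbus best-responds to any q_F: π_N = (263 - 2Q)q_N - 67q_N.
Follower FOC: 196 - 2q_F - 4q_N = 0, so q_N(q_F) = (196 - 2q_F)/4.
The leader anticipates this reaction. Substituting into P = 263 - 2Q gives P = 165 - q_F, so π_F = (165 - q_F)q_F - 58q_F.
The leader's first-order condition 107 - 2q_F = 0 yields q_F = 107/2.
Then q_N = (196 - 2·(107/2))/4 = 89/4.
Total output Q = 303/4, so price P = 263 - 2·(303/4) = 223/2.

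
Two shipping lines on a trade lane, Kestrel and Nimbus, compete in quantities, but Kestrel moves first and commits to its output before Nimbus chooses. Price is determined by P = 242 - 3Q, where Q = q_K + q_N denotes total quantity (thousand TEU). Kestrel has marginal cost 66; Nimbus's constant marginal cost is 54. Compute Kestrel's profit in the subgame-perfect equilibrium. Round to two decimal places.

The follower Nimbus best-responds to any q_K: π_N = (242 - 3Q)q_N - 54q_N.
Setting the follower's marginal profit to zero, 188 - 3q_K - 6q_N = 0, i.e. q_N = (188 - 3q_K)/6.
The leader anticipates this reaction. Substituting into P = 242 - 3Q gives P = 148 - (3/2)q_K, so π_K = (148 - (3/2)q_K)q_K - 66q_K.
The leader's first-order condition 82 - 3q_K = 0 yields q_K = 82/3.
Then q_N = (188 - 3·(82/3))/6 = 53/3.
Price P = 242 - 3·45 = 107.
Kestrel's profit: (107 - 66)·(82/3) = 1120.6667.

1120.67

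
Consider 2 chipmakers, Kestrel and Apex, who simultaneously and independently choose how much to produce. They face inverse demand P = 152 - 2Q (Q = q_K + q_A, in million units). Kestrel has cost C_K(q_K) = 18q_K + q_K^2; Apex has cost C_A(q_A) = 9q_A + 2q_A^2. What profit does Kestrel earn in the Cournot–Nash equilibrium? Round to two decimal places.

Kestrel's profit: π_K = (152 - 2Q)q_K - (18q_K + q_K²). Setting ∂π_K/∂q_K = 0: 134 - 6q_K - 2(q_A) = 0.
Apex's first-order condition: 143 - 8q_A - 2(q_K) = 0.
So q_K = (134 - 2q_A)/6 and q_A = (143 - 2q_K)/8.
Substituting one into the other gives q_K = 393/22 and q_A = 295/22.
Price P = 152 - 2·(344/11) = 984/11.
Kestrel's profit: (984/11)·(393/22) - 18·(393/22) - (393/22)² = 957.3285.

957.33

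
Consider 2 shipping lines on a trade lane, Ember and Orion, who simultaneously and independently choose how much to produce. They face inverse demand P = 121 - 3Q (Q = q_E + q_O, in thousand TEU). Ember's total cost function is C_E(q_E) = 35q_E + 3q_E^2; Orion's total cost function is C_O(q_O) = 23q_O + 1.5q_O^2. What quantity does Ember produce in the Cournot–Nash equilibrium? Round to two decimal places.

4.85

Ember's profit: π_E = (121 - 3Q)q_E - (35q_E + 3q_E²). Setting ∂π_E/∂q_E = 0: 86 - 12q_E - 3(q_O) = 0.
Orion's first-order condition: 98 - 9q_O - 3(q_E) = 0.
So q_E = (86 - 3q_O)/12 and q_O = (98 - 3q_E)/9.
Substituting one into the other gives q_E = 160/33 and q_O = 102/11.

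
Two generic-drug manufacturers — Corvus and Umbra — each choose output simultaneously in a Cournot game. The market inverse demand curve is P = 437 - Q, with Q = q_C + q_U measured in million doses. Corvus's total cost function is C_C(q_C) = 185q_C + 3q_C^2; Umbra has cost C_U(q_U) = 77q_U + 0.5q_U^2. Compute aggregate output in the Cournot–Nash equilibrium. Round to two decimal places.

131.48

Corvus's profit: π_C = (437 - Q)q_C - (185q_C + 3q_C²). Setting ∂π_C/∂q_C = 0: 252 - 8q_C - (q_U) = 0.
Umbra's first-order condition: 360 - 3q_U - (q_C) = 0.
So q_C = (252 - q_U)/8 and q_U = (360 - q_C)/3.
Solving the pair: q_C = 396/23, q_U = 114.2609.
Total output Q = 396/23 + 114.2609 = 131.4783.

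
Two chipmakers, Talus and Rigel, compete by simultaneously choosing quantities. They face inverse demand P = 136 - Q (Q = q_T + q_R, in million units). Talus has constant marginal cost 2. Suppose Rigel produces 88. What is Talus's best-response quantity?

With the rival's output fixed at 88, Talus's profit is π_T = (136 - 88 - q_T)q_T - (2q_T) = (48 - q_T)q_T - (2q_T).
∂π_T/∂q_T = 46 - 2q_T = 0, so q_T = 23.

23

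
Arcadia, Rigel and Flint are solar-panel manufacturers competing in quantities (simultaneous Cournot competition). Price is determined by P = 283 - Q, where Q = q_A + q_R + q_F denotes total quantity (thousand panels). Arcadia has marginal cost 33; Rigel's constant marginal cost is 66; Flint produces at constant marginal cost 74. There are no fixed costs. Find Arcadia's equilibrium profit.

6561

Arcadia's profit: π_A = (283 - Q)q_A - (33q_A). Setting ∂π_A/∂q_A = 0: 250 - 2q_A - (q_R + q_F) = 0.
Rigel's profit: π_R = (283 - Q)q_R - (66q_R). Setting ∂π_R/∂q_R = 0: 217 - 2q_R - (q_A + q_F) = 0.
Flint's profit: π_F = (283 - Q)q_F - (74q_F). Setting ∂π_F/∂q_F = 0: 209 - 2q_F - (q_A + q_R) = 0.
Adding the 3 conditions: 676 − 2Q − 2Q = 0, i.e. Q = 169.
Back-substituting: q_A = (250 − 169) = 81, q_R = (217 − 169) = 48, q_F = (209 − 169) = 40.
Price P = 283 - 169 = 114.
Arcadia's profit: (114 - 33)·81 = 6561.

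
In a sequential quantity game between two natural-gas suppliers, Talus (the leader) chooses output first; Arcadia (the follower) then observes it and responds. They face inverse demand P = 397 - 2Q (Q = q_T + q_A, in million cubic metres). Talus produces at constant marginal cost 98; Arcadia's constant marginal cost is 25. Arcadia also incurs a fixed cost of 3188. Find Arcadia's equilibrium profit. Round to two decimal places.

5197.13

The follower Arcadia best-responds to any q_T: π_A = (397 - 2Q)q_A - 25q_A.
∂π_A/∂q_A = 372 - 2q_T - 4q_A = 0 gives the reaction function q_A = (372 - 2q_T)/4.
The leader anticipates this reaction. Substituting into P = 397 - 2Q gives P = 211 - q_T, so π_T = (211 - q_T)q_T - 98q_T.
Leader FOC: 113 - 2q_T = 0, so q_T = 113/2.
Then q_A = (372 - 2·(113/2))/4 = 259/4.
Price P = 397 - 2·(485/4) = 309/2.
Arcadia's profit: (309/2 - 25)·(259/4) - 3188 = 5197.1250.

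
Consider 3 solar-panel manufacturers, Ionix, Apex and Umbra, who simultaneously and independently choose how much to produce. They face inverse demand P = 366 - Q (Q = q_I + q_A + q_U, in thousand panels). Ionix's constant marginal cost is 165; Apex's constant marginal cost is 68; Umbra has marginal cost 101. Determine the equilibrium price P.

Ionix's profit: π_I = (366 - Q)q_I - (165q_I). Setting ∂π_I/∂q_I = 0: 201 - 2q_I - (q_A + q_U) = 0.
Apex's profit: π_A = (366 - Q)q_A - (68q_A). Setting ∂π_A/∂q_A = 0: 298 - 2q_A - (q_I + q_U) = 0.
Umbra's first-order condition: 265 - 2q_U - (q_I + q_A) = 0.
Summing all 3 equations gives 764 − 4Q = 0, hence Q = 191.
Back-substituting: q_I = (201 − 191) = 10, q_A = (298 − 191) = 107, q_U = (265 − 191) = 74.
Total output Q = 191, so price P = 366 - 191 = 175.

175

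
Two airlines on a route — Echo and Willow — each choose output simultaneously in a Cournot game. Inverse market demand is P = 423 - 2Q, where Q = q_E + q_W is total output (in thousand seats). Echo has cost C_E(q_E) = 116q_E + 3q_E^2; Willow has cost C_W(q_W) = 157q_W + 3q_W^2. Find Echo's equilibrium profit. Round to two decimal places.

3494.71

Echo's profit: π_E = (423 - 2Q)q_E - (116q_E + 3q_E²). Setting ∂π_E/∂q_E = 0: 307 - 10q_E - 2(q_W) = 0.
Willow's first-order condition: 266 - 10q_W - 2(q_E) = 0.
So q_E = (307 - 2q_W)/10 and q_W = (266 - 2q_E)/10.
Substituting one into the other gives q_E = 423/16 and q_W = 341/16.
Price P = 423 - 2·(191/4) = 655/2.
Echo's profit: (655/2)·(423/16) - 116·(423/16) - 3(423/16)² = 3494.7070.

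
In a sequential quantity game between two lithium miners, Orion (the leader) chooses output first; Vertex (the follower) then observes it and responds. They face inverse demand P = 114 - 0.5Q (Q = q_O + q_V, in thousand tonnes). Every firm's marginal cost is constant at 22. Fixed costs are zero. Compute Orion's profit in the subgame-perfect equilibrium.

2116

The follower Vertex best-responds to any q_O: π_V = (114 - 0.5Q)q_V - 22q_V.
Setting the follower's marginal profit to zero, 92 - (1/2)q_O - q_V = 0, i.e. q_V = (92 - (1/2)q_O).
Orion substitutes q_V(q_O) into its own profit: π_O = q_O(114 - (1/2)q_O - (92 - (1/2)q_O)/2) - 22q_O = (68 - (1/4)q_O)q_O - 22q_O.
Leader FOC: 46 - (1/2)q_O = 0, so q_O = 92.
Then q_V = (92 - (1/2)·92) = 46.
Price P = 114 - (1/2)·138 = 45.
Orion's profit: (45 - 22)·92 = 2116.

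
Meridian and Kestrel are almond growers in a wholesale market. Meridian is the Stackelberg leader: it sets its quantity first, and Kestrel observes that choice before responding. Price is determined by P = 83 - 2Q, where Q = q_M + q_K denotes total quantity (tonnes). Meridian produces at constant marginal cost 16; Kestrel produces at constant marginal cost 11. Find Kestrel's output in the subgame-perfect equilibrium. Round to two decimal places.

10.25

Solve by backward induction. Given q_M, the follower Kestrel maximises π_K = (83 - 2q_M - 2q_K)q_K - 11q_K.
Setting the follower's marginal profit to zero, 72 - 2q_M - 4q_K = 0, i.e. q_K = (72 - 2q_M)/4.
Meridian substitutes q_K(q_M) into its own profit: π_M = q_M(83 - 2q_M - (72 - 2q_M)/2) - 16q_M = (47 - q_M)q_M - 16q_M.
Leader FOC: 31 - 2q_M = 0, so q_M = 31/2.
Then q_K = (72 - 2·(31/2))/4 = 41/4.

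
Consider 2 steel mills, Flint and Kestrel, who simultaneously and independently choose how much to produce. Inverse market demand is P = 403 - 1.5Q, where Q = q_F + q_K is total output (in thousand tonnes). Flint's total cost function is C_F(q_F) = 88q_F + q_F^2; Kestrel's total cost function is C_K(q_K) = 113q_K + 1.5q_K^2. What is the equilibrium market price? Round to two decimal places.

Flint's profit: π_F = (403 - 1.5Q)q_F - (88q_F + q_F²). Setting ∂π_F/∂q_F = 0: 315 - 5q_F - (3/2)(q_K) = 0.
Kestrel's first-order condition: 290 - 6q_K - (3/2)(q_F) = 0.
So q_F = (315 - (3/2)q_K)/5 and q_K = (290 - (3/2)q_F)/6.
Substituting one into the other gives q_F = 1940/37 and q_K = 35.2252.
Total output Q = 87.6577, so price P = 403 - (3/2)·87.6577 = 271.5135.

271.51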